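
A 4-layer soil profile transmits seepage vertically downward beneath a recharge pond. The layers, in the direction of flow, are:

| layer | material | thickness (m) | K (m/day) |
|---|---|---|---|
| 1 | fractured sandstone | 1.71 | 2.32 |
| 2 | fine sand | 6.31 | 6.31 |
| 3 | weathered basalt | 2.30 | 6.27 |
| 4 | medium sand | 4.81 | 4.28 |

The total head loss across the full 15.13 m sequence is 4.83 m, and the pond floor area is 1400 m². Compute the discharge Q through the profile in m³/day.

Flow is perpendicular to layering, so the layers act in series and the equivalent K is the thickness-weighted harmonic mean.
Total thickness L = 1.71 + 6.31 + 2.30 + 4.81 = 15.13 m.
Σ(b_i/K_i) = 1.71/2.32 + 6.31/6.31 + 2.30/6.27 + 4.81/4.28 = 3.228 d.
K_eq = L / Σ(b_i/K_i) = 15.13 / 3.228 = 4.688 m/day.
Q = K_eq · A · (Δh/L) = 4.688 × 1400 × (4.83/15.13) = 2095 m³/day.

2090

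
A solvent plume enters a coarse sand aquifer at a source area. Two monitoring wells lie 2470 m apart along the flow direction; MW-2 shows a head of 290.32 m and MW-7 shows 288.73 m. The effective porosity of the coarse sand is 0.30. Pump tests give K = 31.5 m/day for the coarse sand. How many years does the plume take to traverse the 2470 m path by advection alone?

100

Hydraulic gradient i = (290.32 − 288.73) / 2470 = 1.59 / 2470 = 0.0006437.
Darcy flux q = K · i = 31.50 × 0.0006437 = 0.02028 m/day.
Seepage velocity v = q / n_e = 0.02028 / 0.30 = 0.06759 m/day.
Travel time t = L / v = 2470 / 0.06759 = 36543 days = 100.1 years.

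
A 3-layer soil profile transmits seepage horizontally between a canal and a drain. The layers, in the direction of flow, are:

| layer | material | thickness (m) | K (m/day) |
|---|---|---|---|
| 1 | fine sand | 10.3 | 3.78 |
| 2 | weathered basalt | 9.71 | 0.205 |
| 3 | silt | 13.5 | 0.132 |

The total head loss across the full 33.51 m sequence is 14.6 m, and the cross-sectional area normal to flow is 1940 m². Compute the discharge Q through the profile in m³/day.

Flow is perpendicular to layering, so the layers act in series and the equivalent K is the thickness-weighted harmonic mean.
Total thickness L = 10.3 + 9.71 + 13.5 = 33.51 m.
Σ(b_i/K_i) = 10.3/3.78 + 9.71/0.205 + 13.5/0.132 = 152.4 d.
K_eq = L / Σ(b_i/K_i) = 33.51 / 152.4 = 0.2199 m/day.
Q = K_eq · A · (Δh/L) = 0.2199 × 1940 × (14.6/33.51) = 185.9 m³/day.

186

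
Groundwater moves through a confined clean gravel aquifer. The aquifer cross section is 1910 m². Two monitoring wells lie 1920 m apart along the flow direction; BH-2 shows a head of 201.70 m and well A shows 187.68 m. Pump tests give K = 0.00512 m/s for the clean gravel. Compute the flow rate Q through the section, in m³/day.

Convert K: 0.00512 m/s × 86400 = 442.4 m/day.
Hydraulic gradient i = (201.70 − 187.68) / 1920 = 14.02 / 1920 = 0.007302.
Darcy's law: Q = K · A · i = 442.4 × 1910 × 0.007302 = 6170 m³/day.

6170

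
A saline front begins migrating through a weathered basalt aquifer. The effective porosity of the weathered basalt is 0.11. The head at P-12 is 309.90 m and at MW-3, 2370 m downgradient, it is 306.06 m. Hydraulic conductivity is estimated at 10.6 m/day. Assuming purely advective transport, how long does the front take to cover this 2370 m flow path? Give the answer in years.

Hydraulic gradient i = (309.90 − 306.06) / 2370 = 3.84 / 2370 = 0.001620.
Darcy flux q = K · i = 10.60 × 0.001620 = 0.01717 m/day.
Seepage velocity v = q / n_e = 0.01717 / 0.11 = 0.1561 m/day.
Travel time t = L / v = 2370 / 0.1561 = 15179 days = 41.56 years.

41.6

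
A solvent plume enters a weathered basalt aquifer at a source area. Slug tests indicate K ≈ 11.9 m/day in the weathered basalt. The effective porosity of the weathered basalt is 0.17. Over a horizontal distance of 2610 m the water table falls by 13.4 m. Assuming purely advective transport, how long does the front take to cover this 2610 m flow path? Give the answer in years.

Hydraulic gradient i = Δh / L = 13.4 / 2610 = 0.005134.
Darcy flux q = K · i = 11.90 × 0.005134 = 0.06110 m/day.
Seepage velocity v = q / n_e = 0.06110 / 0.17 = 0.3594 m/day.
Travel time t = L / v = 2610 / 0.3594 = 7262 days = 19.88 years.

19.9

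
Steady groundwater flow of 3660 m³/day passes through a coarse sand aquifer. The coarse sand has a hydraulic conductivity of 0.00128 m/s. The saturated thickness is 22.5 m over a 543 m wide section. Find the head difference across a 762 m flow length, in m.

Convert K: 0.00128 m/s × 86400 = 110.6 m/day.
Cross-sectional area A = 543 × 22.5 = 12218 m².
From Q = K·A·i, i = Q / (K·A) = 3660 / (110.6 × 12218) = 0.002709.
Head loss Δh = i · L = 0.002709 × 762 = 2.064 m.

2.06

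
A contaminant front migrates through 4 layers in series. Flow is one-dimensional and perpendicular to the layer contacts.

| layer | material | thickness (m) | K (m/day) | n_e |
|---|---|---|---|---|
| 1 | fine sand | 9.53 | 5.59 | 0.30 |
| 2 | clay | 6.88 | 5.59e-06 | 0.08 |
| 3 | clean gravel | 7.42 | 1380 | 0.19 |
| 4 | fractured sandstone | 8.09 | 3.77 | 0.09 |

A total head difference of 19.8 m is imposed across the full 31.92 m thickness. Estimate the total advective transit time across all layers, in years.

With flow normal to the layers, continuity requires the same specific discharge q through every layer.
Σ(b_i/K_i) = 9.53/5.59 + 6.88/5.59e-06 + 7.42/1380 + 8.09/3.77 = 1.231e+06 d.
q = Δh / Σ(b_i/K_i) = 19.8 / 1.231e+06 = 1.609e-05 m/day.
In each layer the seepage velocity is v_i = q/n_i, so the layer transit time is t_i = b_i·n_i / q:
  layer 1 (fine sand): t_1 = 9.53 × 0.30 / 1.609e-05 = 1.777e+05 d
  layer 2 (clay): t_2 = 6.88 × 0.08 / 1.609e-05 = 34213 d
  layer 3 (clean gravel): t_3 = 7.42 × 0.19 / 1.609e-05 = 87634 d
  layer 4 (fractured sandstone): t_4 = 8.09 × 0.09 / 1.609e-05 = 45259 d
Total t = Σ t_i = 3.448e+05 days = 944.1 years.

944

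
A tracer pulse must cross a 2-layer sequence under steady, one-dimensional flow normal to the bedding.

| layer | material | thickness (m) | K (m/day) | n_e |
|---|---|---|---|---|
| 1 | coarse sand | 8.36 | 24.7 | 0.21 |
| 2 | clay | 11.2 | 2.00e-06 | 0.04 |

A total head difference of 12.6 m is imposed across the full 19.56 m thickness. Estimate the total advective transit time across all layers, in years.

With flow normal to the layers, continuity requires the same specific discharge q through every layer.
Σ(b_i/K_i) = 8.36/24.7 + 11.2/2.00e-06 = 5.600e+06 d.
q = Δh / Σ(b_i/K_i) = 12.6 / 5.600e+06 = 2.250e-06 m/day.
In each layer the seepage velocity is v_i = q/n_i, so the layer transit time is t_i = b_i·n_i / q:
  layer 1 (coarse sand): t_1 = 8.36 × 0.21 / 2.250e-06 = 7.803e+05 d
  layer 2 (clay): t_2 = 11.2 × 0.04 / 2.250e-06 = 1.991e+05 d
Total t = Σ t_i = 9.794e+05 days = 2681 years.

2680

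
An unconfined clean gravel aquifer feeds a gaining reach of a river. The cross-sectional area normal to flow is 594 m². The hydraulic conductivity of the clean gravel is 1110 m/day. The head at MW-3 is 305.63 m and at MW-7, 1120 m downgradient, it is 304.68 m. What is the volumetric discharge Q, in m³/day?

559

Hydraulic gradient i = (305.63 − 304.68) / 1120 = 0.95 / 1120 = 0.0008482.
Darcy's law: Q = K · A · i = 1110 × 594.0 × 0.0008482 = 559.3 m³/day.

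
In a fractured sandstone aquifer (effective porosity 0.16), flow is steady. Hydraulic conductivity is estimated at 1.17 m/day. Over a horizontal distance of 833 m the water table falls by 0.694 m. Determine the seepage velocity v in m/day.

Hydraulic gradient i = Δh / L = 0.694 / 833 = 0.0008331.
Darcy flux q = K · i = 1.170 × 0.0008331 = 0.0009748 m/day.
Seepage velocity v = q / n_e = 0.0009748 / 0.16 = 0.006092 m/day.

0.00609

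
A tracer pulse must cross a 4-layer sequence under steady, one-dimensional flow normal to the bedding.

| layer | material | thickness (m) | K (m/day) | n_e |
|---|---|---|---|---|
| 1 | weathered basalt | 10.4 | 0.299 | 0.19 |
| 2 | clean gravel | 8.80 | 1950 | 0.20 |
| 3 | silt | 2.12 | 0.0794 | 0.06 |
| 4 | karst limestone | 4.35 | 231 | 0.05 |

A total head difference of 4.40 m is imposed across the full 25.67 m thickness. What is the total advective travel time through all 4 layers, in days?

With flow normal to the layers, continuity requires the same specific discharge q through every layer.
Σ(b_i/K_i) = 10.4/0.299 + 8.80/1950 + 2.12/0.0794 + 4.35/231 = 61.51 d.
q = Δh / Σ(b_i/K_i) = 4.40 / 61.51 = 0.07154 m/day.
In each layer the seepage velocity is v_i = q/n_i, so the layer transit time is t_i = b_i·n_i / q:
  layer 1 (weathered basalt): t_1 = 10.4 × 0.19 / 0.07154 = 27.62 d
  layer 2 (clean gravel): t_2 = 8.80 × 0.20 / 0.07154 = 24.60 d
  layer 3 (silt): t_3 = 2.12 × 0.06 / 0.07154 = 1.778 d
  layer 4 (karst limestone): t_4 = 4.35 × 0.05 / 0.07154 = 3.040 d
Total t = Σ t_i = 57.04 days.

57.0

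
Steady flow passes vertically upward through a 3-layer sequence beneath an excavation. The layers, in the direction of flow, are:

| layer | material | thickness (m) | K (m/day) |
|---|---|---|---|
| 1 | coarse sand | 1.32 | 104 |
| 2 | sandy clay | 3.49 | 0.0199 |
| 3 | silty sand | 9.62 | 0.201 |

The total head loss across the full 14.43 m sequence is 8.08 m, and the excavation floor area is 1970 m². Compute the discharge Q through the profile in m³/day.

Flow is perpendicular to layering, so the layers act in series and the equivalent K is the thickness-weighted harmonic mean.
Total thickness L = 1.32 + 3.49 + 9.62 = 14.43 m.
Σ(b_i/K_i) = 1.32/104 + 3.49/0.0199 + 9.62/0.201 = 223.3 d.
K_eq = L / Σ(b_i/K_i) = 14.43 / 223.3 = 0.06464 m/day.
Q = K_eq · A · (Δh/L) = 0.06464 × 1970 × (8.08/14.43) = 71.30 m³/day.

71.3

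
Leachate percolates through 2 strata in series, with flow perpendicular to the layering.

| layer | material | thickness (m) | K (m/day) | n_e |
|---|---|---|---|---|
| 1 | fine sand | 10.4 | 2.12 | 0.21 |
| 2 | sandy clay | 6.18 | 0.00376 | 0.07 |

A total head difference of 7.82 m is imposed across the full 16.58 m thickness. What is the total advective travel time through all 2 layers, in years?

With flow normal to the layers, continuity requires the same specific discharge q through every layer.
Σ(b_i/K_i) = 10.4/2.12 + 6.18/0.00376 = 1649 d.
q = Δh / Σ(b_i/K_i) = 7.82 / 1649 = 0.004744 m/day.
In each layer the seepage velocity is v_i = q/n_i, so the layer transit time is t_i = b_i·n_i / q:
  layer 1 (fine sand): t_1 = 10.4 × 0.21 / 0.004744 = 460.4 d
  layer 2 (sandy clay): t_2 = 6.18 × 0.07 / 0.004744 = 91.20 d
Total t = Σ t_i = 551.6 days = 1.510 years.

1.51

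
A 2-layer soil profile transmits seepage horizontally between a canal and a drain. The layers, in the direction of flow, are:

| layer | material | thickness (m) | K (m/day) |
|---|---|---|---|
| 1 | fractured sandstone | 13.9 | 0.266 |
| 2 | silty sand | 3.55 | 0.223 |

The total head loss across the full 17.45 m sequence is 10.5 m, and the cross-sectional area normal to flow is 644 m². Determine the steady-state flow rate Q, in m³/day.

Flow is perpendicular to layering, so the layers act in series and the equivalent K is the thickness-weighted harmonic mean.
Total thickness L = 13.9 + 3.55 = 17.45 m.
Σ(b_i/K_i) = 13.9/0.266 + 3.55/0.223 = 68.17 d.
K_eq = L / Σ(b_i/K_i) = 17.45 / 68.17 = 0.2560 m/day.
Q = K_eq · A · (Δh/L) = 0.2560 × 644 × (10.5/17.45) = 99.19 m³/day.

99.2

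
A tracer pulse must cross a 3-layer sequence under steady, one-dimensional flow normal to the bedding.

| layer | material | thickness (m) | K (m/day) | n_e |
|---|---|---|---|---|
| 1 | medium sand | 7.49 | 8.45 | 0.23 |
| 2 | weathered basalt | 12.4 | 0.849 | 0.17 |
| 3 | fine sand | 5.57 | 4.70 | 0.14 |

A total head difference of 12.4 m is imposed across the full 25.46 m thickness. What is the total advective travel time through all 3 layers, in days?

6.20

With flow normal to the layers, continuity requires the same specific discharge q through every layer.
Σ(b_i/K_i) = 7.49/8.45 + 12.4/0.849 + 5.57/4.70 = 16.68 d.
q = Δh / Σ(b_i/K_i) = 12.4 / 16.68 = 0.7435 m/day.
In each layer the seepage velocity is v_i = q/n_i, so the layer transit time is t_i = b_i·n_i / q:
  layer 1 (medium sand): t_1 = 7.49 × 0.23 / 0.7435 = 2.317 d
  layer 2 (weathered basalt): t_2 = 12.4 × 0.17 / 0.7435 = 2.835 d
  layer 3 (fine sand): t_3 = 5.57 × 0.14 / 0.7435 = 1.049 d
Total t = Σ t_i = 6.201 days.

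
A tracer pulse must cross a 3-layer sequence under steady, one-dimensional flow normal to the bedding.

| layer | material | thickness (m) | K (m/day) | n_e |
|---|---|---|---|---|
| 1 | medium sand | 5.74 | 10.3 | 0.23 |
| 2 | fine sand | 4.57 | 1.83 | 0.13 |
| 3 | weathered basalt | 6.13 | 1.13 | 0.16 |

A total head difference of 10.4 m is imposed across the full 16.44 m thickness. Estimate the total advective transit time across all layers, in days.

2.36

With flow normal to the layers, continuity requires the same specific discharge q through every layer.
Σ(b_i/K_i) = 5.74/10.3 + 4.57/1.83 + 6.13/1.13 = 8.479 d.
q = Δh / Σ(b_i/K_i) = 10.4 / 8.479 = 1.227 m/day.
In each layer the seepage velocity is v_i = q/n_i, so the layer transit time is t_i = b_i·n_i / q:
  layer 1 (medium sand): t_1 = 5.74 × 0.23 / 1.227 = 1.076 d
  layer 2 (fine sand): t_2 = 4.57 × 0.13 / 1.227 = 0.4844 d
  layer 3 (weathered basalt): t_3 = 6.13 × 0.16 / 1.227 = 0.7997 d
Total t = Σ t_i = 2.360 days.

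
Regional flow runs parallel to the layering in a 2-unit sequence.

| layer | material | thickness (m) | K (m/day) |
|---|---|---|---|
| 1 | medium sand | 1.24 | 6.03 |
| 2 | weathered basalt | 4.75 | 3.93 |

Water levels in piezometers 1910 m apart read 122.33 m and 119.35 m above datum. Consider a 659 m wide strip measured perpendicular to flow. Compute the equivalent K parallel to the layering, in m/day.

Flow is parallel to layering, so each bed carries its own Darcy discharge and the transmissivities add.
Σ(K_i·b_i) = 6.03×1.24 + 3.93×4.75 = 26.14 m²/day.
Total thickness b = 5.990 m, so K_eq = Σ(K_i·b_i)/b = 4.365 m/day.

4.36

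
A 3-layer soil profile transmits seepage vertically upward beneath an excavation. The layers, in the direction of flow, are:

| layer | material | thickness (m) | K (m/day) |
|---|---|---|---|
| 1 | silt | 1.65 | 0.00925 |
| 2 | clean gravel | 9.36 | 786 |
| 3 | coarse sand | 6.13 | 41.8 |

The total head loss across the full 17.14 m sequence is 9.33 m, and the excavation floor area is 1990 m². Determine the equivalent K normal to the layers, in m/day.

Flow is perpendicular to layering, so the layers act in series and the equivalent K is the thickness-weighted harmonic mean.
Total thickness L = 1.65 + 9.36 + 6.13 = 17.14 m.
Σ(b_i/K_i) = 1.65/0.00925 + 9.36/786 + 6.13/41.8 = 178.5 d.
K_eq = L / Σ(b_i/K_i) = 17.14 / 178.5 = 0.09600 m/day.

0.0960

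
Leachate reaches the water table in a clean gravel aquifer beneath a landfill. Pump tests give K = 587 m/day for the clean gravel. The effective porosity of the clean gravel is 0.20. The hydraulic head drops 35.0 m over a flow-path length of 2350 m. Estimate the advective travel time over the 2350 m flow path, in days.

53.8

Hydraulic gradient i = Δh / L = 35.0 / 2350 = 0.01489.
Darcy flux q = K · i = 587.0 × 0.01489 = 8.743 m/day.
Seepage velocity v = q / n_e = 8.743 / 0.20 = 43.71 m/day.
Travel time t = L / v = 2350 / 43.71 = 53.76 days.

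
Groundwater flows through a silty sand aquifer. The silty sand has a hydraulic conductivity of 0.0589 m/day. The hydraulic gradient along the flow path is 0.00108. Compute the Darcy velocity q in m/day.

Hydraulic gradient i = 0.00108.
Specific discharge q = K · i = 0.05890 × 0.001080 = 6.361e-05 m/day.

6.36e-05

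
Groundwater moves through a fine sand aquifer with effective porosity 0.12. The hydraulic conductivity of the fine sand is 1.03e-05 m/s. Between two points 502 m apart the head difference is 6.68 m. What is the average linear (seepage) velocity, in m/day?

0.0987

Convert K: 1.03e-05 m/s × 86400 = 0.8899 m/day.
Hydraulic gradient i = Δh / L = 6.68 / 502 = 0.01331.
Darcy flux q = K · i = 0.8899 × 0.01331 = 0.01184 m/day.
Seepage velocity v = q / n_e = 0.01184 / 0.12 = 0.09868 m/day.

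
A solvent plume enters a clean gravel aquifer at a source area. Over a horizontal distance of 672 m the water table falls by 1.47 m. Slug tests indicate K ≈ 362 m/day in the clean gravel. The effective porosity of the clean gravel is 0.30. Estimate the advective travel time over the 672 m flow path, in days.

255

Hydraulic gradient i = Δh / L = 1.47 / 672 = 0.002187.
Darcy flux q = K · i = 362.0 × 0.002187 = 0.7919 m/day.
Seepage velocity v = q / n_e = 0.7919 / 0.30 = 2.640 m/day.
Travel time t = L / v = 672 / 2.640 = 254.6 days.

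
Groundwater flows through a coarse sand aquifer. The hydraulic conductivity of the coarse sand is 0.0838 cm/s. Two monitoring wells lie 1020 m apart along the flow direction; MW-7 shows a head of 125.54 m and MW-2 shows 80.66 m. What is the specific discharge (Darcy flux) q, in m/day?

Convert K: 0.0838 cm/s × 864 = 72.40 m/day.
Hydraulic gradient i = (125.54 − 80.66) / 1020 = 44.88 / 1020 = 0.04400.
Specific discharge q = K · i = 72.40 × 0.04400 = 3.186 m/day.

3.19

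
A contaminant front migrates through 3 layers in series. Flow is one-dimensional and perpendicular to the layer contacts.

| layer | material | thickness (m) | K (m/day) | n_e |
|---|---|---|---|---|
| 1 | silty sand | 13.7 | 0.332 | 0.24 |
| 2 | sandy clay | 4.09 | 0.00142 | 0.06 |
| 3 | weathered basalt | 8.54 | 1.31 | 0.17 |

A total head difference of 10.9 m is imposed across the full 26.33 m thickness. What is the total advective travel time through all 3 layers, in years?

3.67

With flow normal to the layers, continuity requires the same specific discharge q through every layer.
Σ(b_i/K_i) = 13.7/0.332 + 4.09/0.00142 + 8.54/1.31 = 2928 d.
q = Δh / Σ(b_i/K_i) = 10.9 / 2928 = 0.003723 m/day.
In each layer the seepage velocity is v_i = q/n_i, so the layer transit time is t_i = b_i·n_i / q:
  layer 1 (silty sand): t_1 = 13.7 × 0.24 / 0.003723 = 883.3 d
  layer 2 (sandy clay): t_2 = 4.09 × 0.06 / 0.003723 = 65.92 d
  layer 3 (weathered basalt): t_3 = 8.54 × 0.17 / 0.003723 = 390.0 d
Total t = Σ t_i = 1339 days = 3.666 years.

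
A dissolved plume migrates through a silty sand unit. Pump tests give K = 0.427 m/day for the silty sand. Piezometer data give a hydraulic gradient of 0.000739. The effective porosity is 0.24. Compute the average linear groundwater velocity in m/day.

0.00131

Hydraulic gradient i = 0.000739.
Darcy flux q = K · i = 0.4270 × 0.0007390 = 0.0003156 m/day.
Seepage velocity v = q / n_e = 0.0003156 / 0.24 = 0.001315 m/day.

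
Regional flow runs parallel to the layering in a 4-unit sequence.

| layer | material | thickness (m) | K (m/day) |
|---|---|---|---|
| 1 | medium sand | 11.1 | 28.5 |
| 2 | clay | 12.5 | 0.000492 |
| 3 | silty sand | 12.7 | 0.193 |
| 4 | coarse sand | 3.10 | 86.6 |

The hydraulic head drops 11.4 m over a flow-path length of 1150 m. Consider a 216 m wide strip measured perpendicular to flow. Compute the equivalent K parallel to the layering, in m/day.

Flow is parallel to layering, so each bed carries its own Darcy discharge and the transmissivities add.
Σ(K_i·b_i) = 28.5×11.1 + 0.000492×12.5 + 0.193×12.7 + 86.6×3.10 = 587.3 m²/day.
Total thickness b = 39.40 m, so K_eq = Σ(K_i·b_i)/b = 14.91 m/day.

14.9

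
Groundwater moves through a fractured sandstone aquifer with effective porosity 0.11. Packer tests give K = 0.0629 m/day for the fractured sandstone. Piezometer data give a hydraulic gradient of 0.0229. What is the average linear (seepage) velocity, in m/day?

0.0131

Hydraulic gradient i = 0.0229.
Darcy flux q = K · i = 0.06290 × 0.02290 = 0.001440 m/day.
Seepage velocity v = q / n_e = 0.001440 / 0.11 = 0.01309 m/day.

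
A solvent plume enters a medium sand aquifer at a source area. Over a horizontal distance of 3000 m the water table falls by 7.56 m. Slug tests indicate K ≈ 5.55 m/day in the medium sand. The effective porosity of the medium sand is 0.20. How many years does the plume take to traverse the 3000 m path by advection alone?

Hydraulic gradient i = Δh / L = 7.56 / 3000 = 0.002520.
Darcy flux q = K · i = 5.550 × 0.002520 = 0.01399 m/day.
Seepage velocity v = q / n_e = 0.01399 / 0.20 = 0.06993 m/day.
Travel time t = L / v = 3000 / 0.06993 = 42900 days = 117.5 years.

117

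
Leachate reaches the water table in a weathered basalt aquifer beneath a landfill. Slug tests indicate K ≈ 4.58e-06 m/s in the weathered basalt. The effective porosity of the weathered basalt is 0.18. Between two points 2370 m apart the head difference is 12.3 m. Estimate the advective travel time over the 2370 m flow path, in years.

Convert K: 4.58e-06 m/s × 86400 = 0.3957 m/day.
Hydraulic gradient i = Δh / L = 12.3 / 2370 = 0.005190.
Darcy flux q = K · i = 0.3957 × 0.005190 = 0.002054 m/day.
Seepage velocity v = q / n_e = 0.002054 / 0.18 = 0.01141 m/day.
Travel time t = L / v = 2370 / 0.01141 = 2.077e+05 days = 568.7 years.

569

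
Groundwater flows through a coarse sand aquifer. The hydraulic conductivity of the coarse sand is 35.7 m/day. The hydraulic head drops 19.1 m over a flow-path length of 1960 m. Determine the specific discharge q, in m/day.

0.348

Hydraulic gradient i = Δh / L = 19.1 / 1960 = 0.009745.
Specific discharge q = K · i = 35.70 × 0.009745 = 0.3479 m/day.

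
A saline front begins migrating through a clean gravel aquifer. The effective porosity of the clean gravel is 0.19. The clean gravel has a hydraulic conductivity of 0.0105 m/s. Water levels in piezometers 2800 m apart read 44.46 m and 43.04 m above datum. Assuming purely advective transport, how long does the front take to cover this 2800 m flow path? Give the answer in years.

3.17

Convert K: 0.0105 m/s × 86400 = 907.2 m/day.
Hydraulic gradient i = (44.46 − 43.04) / 2800 = 1.42 / 2800 = 0.0005071.
Darcy flux q = K · i = 907.2 × 0.0005071 = 0.4601 m/day.
Seepage velocity v = q / n_e = 0.4601 / 0.19 = 2.421 m/day.
Travel time t = L / v = 2800 / 2.421 = 1156 days = 3.166 years.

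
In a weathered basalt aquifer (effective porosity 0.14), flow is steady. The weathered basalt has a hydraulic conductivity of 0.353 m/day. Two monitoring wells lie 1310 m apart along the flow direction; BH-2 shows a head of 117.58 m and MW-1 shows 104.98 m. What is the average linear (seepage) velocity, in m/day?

0.0243

Hydraulic gradient i = (117.58 − 104.98) / 1310 = 12.6 / 1310 = 0.009618.
Darcy flux q = K · i = 0.3530 × 0.009618 = 0.003395 m/day.
Seepage velocity v = q / n_e = 0.003395 / 0.14 = 0.02425 m/day.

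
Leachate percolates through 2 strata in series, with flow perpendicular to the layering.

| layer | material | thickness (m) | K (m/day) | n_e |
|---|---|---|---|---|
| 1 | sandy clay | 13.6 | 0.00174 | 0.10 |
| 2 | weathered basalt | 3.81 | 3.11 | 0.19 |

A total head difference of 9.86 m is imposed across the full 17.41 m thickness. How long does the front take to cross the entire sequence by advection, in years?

4.52

With flow normal to the layers, continuity requires the same specific discharge q through every layer.
Σ(b_i/K_i) = 13.6/0.00174 + 3.81/3.11 = 7817 d.
q = Δh / Σ(b_i/K_i) = 9.86 / 7817 = 0.001261 m/day.
In each layer the seepage velocity is v_i = q/n_i, so the layer transit time is t_i = b_i·n_i / q:
  layer 1 (sandy clay): t_1 = 13.6 × 0.10 / 0.001261 = 1078 d
  layer 2 (weathered basalt): t_2 = 3.81 × 0.19 / 0.001261 = 573.9 d
Total t = Σ t_i = 1652 days = 4.523 years.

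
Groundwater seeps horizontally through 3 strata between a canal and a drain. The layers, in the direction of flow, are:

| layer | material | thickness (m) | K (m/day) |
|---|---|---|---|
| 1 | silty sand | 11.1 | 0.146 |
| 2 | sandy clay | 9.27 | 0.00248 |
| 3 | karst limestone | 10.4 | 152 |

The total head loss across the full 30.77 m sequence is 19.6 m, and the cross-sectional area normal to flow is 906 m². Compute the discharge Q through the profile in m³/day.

Flow is perpendicular to layering, so the layers act in series and the equivalent K is the thickness-weighted harmonic mean.
Total thickness L = 11.1 + 9.27 + 10.4 = 30.77 m.
Σ(b_i/K_i) = 11.1/0.146 + 9.27/0.00248 + 10.4/152 = 3814 d.
K_eq = L / Σ(b_i/K_i) = 30.77 / 3814 = 0.008068 m/day.
Q = K_eq · A · (Δh/L) = 0.008068 × 906 × (19.6/30.77) = 4.656 m³/day.

4.66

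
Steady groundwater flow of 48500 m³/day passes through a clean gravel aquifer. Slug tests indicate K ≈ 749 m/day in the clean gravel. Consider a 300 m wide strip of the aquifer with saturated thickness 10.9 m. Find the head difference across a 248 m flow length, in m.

Cross-sectional area A = 300 × 10.9 = 3270 m².
From Q = K·A·i, i = Q / (K·A) = 48500 / (749.0 × 3270) = 0.01980.
Head loss Δh = i · L = 0.01980 × 248 = 4.911 m.

4.91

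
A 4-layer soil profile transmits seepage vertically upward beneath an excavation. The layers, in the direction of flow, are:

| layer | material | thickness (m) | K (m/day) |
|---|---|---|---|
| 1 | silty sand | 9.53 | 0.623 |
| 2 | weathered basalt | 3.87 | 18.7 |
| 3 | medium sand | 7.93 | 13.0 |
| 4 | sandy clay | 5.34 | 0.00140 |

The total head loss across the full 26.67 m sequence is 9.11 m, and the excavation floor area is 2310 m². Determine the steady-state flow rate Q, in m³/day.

Flow is perpendicular to layering, so the layers act in series and the equivalent K is the thickness-weighted harmonic mean.
Total thickness L = 9.53 + 3.87 + 7.93 + 5.34 = 26.67 m.
Σ(b_i/K_i) = 9.53/0.623 + 3.87/18.7 + 7.93/13.0 + 5.34/0.00140 = 3830 d.
K_eq = L / Σ(b_i/K_i) = 26.67 / 3830 = 0.006963 m/day.
Q = K_eq · A · (Δh/L) = 0.006963 × 2310 × (9.11/26.67) = 5.494 m³/day.

5.49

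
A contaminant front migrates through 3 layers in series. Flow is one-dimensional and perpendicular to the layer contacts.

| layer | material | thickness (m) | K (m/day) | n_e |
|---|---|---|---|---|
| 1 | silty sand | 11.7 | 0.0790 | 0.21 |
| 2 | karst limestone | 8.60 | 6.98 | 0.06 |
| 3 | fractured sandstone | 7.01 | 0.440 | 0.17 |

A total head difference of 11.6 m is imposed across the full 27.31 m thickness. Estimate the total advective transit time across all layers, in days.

With flow normal to the layers, continuity requires the same specific discharge q through every layer.
Σ(b_i/K_i) = 11.7/0.0790 + 8.60/6.98 + 7.01/0.440 = 165.3 d.
q = Δh / Σ(b_i/K_i) = 11.6 / 165.3 = 0.07019 m/day.
In each layer the seepage velocity is v_i = q/n_i, so the layer transit time is t_i = b_i·n_i / q:
  layer 1 (silty sand): t_1 = 11.7 × 0.21 / 0.07019 = 35.00 d
  layer 2 (karst limestone): t_2 = 8.60 × 0.06 / 0.07019 = 7.351 d
  layer 3 (fractured sandstone): t_3 = 7.01 × 0.17 / 0.07019 = 16.98 d
Total t = Σ t_i = 59.33 days.

59.3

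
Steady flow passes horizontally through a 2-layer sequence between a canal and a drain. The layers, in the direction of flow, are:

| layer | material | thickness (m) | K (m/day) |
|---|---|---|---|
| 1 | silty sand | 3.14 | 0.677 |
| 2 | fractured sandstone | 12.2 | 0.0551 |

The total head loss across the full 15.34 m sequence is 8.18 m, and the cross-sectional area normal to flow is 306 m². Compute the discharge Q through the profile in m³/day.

Flow is perpendicular to layering, so the layers act in series and the equivalent K is the thickness-weighted harmonic mean.
Total thickness L = 3.14 + 12.2 = 15.34 m.
Σ(b_i/K_i) = 3.14/0.677 + 12.2/0.0551 = 226.1 d.
K_eq = L / Σ(b_i/K_i) = 15.34 / 226.1 = 0.06786 m/day.
Q = K_eq · A · (Δh/L) = 0.06786 × 306 × (8.18/15.34) = 11.07 m³/day.

11.1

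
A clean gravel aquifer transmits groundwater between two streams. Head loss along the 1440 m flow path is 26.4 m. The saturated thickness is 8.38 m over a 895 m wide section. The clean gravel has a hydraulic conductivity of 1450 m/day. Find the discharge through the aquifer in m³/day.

Cross-sectional area A = 895 × 8.38 = 7500 m².
Hydraulic gradient i = Δh / L = 26.4 / 1440 = 0.01833.
Darcy's law: Q = K · A · i = 1450 × 7500 × 0.01833 = 1.994e+05 m³/day.

199000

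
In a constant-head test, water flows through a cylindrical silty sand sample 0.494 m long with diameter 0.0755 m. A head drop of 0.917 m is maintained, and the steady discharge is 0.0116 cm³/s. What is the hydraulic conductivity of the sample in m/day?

Cross-sectional area A = π·(d/2)² = π × (0.0755/2)² = 0.004477 m².
Convert discharge: 0.0116 cm³/s = 1.160e-08 m³/s.
Darcy's law rearranged: K = Q·L / (A·Δh) = 1.160e-08 × 0.494 / (0.004477 × 0.917) = 1.396e-06 m/s = 0.1206 m/day.

0.121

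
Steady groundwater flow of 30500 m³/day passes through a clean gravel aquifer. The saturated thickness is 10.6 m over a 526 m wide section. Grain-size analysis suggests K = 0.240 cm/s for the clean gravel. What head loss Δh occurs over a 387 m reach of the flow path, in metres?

Convert K: 0.240 cm/s × 864 = 207.4 m/day.
Cross-sectional area A = 526 × 10.6 = 5576 m².
From Q = K·A·i, i = Q / (K·A) = 30500 / (207.4 × 5576) = 0.02638.
Head loss Δh = i · L = 0.02638 × 387 = 10.21 m.

10.2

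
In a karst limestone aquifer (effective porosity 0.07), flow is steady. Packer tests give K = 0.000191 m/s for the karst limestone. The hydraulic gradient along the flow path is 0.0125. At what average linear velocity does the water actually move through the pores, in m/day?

Convert K: 0.000191 m/s × 86400 = 16.50 m/day.
Hydraulic gradient i = 0.0125.
Darcy flux q = K · i = 16.50 × 0.01250 = 0.2063 m/day.
Seepage velocity v = q / n_e = 0.2063 / 0.07 = 2.947 m/day.

2.95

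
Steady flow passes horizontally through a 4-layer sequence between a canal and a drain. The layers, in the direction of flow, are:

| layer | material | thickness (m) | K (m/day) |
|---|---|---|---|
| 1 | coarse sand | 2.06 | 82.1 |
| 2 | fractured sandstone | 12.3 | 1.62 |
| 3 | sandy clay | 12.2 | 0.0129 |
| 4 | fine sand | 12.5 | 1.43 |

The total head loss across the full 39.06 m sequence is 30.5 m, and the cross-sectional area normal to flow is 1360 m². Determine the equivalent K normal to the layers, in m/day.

0.0406

Flow is perpendicular to layering, so the layers act in series and the equivalent K is the thickness-weighted harmonic mean.
Total thickness L = 2.06 + 12.3 + 12.2 + 12.5 = 39.06 m.
Σ(b_i/K_i) = 2.06/82.1 + 12.3/1.62 + 12.2/0.0129 + 12.5/1.43 = 962.1 d.
K_eq = L / Σ(b_i/K_i) = 39.06 / 962.1 = 0.04060 m/day.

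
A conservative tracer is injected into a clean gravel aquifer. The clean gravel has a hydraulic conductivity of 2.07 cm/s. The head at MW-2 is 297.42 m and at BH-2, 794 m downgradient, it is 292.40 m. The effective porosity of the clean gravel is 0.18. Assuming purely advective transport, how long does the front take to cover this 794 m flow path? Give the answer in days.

12.6

Convert K: 2.07 cm/s × 864 = 1788 m/day.
Hydraulic gradient i = (297.42 − 292.40) / 794 = 5.02 / 794 = 0.006322.
Darcy flux q = K · i = 1788 × 0.006322 = 11.31 m/day.
Seepage velocity v = q / n_e = 11.31 / 0.18 = 62.82 m/day.
Travel time t = L / v = 794 / 62.82 = 12.64 days.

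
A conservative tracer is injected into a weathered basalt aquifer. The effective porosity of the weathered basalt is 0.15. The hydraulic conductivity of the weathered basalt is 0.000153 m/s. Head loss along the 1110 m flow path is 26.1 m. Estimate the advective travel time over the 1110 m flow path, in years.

1.47

Convert K: 0.000153 m/s × 86400 = 13.22 m/day.
Hydraulic gradient i = Δh / L = 26.1 / 1110 = 0.02351.
Darcy flux q = K · i = 13.22 × 0.02351 = 0.3108 m/day.
Seepage velocity v = q / n_e = 0.3108 / 0.15 = 2.072 m/day.
Travel time t = L / v = 1110 / 2.072 = 535.7 days = 1.467 years.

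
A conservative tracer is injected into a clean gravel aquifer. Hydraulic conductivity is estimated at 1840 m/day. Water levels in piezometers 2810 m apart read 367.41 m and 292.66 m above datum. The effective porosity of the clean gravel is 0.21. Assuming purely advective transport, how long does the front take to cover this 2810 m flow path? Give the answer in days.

Hydraulic gradient i = (367.41 − 292.66) / 2810 = 74.75 / 2810 = 0.02660.
Darcy flux q = K · i = 1840 × 0.02660 = 48.95 m/day.
Seepage velocity v = q / n_e = 48.95 / 0.21 = 233.1 m/day.
Travel time t = L / v = 2810 / 233.1 = 12.06 days.

12.1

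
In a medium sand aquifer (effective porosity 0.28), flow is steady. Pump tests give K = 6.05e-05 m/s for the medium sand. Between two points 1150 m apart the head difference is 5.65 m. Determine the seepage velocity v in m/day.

0.0917

Convert K: 6.05e-05 m/s × 86400 = 5.227 m/day.
Hydraulic gradient i = Δh / L = 5.65 / 1150 = 0.004913.
Darcy flux q = K · i = 5.227 × 0.004913 = 0.02568 m/day.
Seepage velocity v = q / n_e = 0.02568 / 0.28 = 0.09172 m/day.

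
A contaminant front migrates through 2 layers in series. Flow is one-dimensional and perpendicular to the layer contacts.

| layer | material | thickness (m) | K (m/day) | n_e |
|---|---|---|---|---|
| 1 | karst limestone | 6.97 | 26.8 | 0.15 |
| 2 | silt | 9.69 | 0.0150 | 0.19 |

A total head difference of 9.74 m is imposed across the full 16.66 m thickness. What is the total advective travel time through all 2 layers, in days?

With flow normal to the layers, continuity requires the same specific discharge q through every layer.
Σ(b_i/K_i) = 6.97/26.8 + 9.69/0.0150 = 646.3 d.
q = Δh / Σ(b_i/K_i) = 9.74 / 646.3 = 0.01507 m/day.
In each layer the seepage velocity is v_i = q/n_i, so the layer transit time is t_i = b_i·n_i / q:
  layer 1 (karst limestone): t_1 = 6.97 × 0.15 / 0.01507 = 69.37 d
  layer 2 (silt): t_2 = 9.69 × 0.19 / 0.01507 = 122.2 d
Total t = Σ t_i = 191.5 days.

192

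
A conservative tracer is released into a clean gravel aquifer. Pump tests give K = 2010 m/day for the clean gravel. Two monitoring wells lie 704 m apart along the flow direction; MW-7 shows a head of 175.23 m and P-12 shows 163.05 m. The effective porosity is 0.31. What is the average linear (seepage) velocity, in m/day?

Hydraulic gradient i = (175.23 − 163.05) / 704 = 12.18 / 704 = 0.01730.
Darcy flux q = K · i = 2010 × 0.01730 = 34.78 m/day.
Seepage velocity v = q / n_e = 34.78 / 0.31 = 112.2 m/day.

112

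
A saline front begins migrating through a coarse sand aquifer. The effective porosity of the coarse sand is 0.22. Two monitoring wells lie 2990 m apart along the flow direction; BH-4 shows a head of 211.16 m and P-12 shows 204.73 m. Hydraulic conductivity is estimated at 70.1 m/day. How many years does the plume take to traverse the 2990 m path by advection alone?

Hydraulic gradient i = (211.16 − 204.73) / 2990 = 6.43 / 2990 = 0.002151.
Darcy flux q = K · i = 70.10 × 0.002151 = 0.1508 m/day.
Seepage velocity v = q / n_e = 0.1508 / 0.22 = 0.6852 m/day.
Travel time t = L / v = 2990 / 0.6852 = 4364 days = 11.95 years.

11.9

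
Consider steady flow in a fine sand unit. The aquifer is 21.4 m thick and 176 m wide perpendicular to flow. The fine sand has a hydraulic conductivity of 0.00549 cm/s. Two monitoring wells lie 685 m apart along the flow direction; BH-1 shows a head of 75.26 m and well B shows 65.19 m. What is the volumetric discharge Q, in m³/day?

263

Convert K: 0.00549 cm/s × 864 = 4.743 m/day.
Cross-sectional area A = 176 × 21.4 = 3766 m².
Hydraulic gradient i = (75.26 − 65.19) / 685 = 10.07 / 685 = 0.01470.
Darcy's law: Q = K · A · i = 4.743 × 3766 × 0.01470 = 262.6 m³/day.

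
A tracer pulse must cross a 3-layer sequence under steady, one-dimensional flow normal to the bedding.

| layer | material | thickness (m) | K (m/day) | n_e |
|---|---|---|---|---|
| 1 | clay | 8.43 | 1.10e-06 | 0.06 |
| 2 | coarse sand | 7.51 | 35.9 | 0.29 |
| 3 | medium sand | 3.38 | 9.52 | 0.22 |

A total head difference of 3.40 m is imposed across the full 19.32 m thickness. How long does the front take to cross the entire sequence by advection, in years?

With flow normal to the layers, continuity requires the same specific discharge q through every layer.
Σ(b_i/K_i) = 8.43/1.10e-06 + 7.51/35.9 + 3.38/9.52 = 7.664e+06 d.
q = Δh / Σ(b_i/K_i) = 3.40 / 7.664e+06 = 4.437e-07 m/day.
In each layer the seepage velocity is v_i = q/n_i, so the layer transit time is t_i = b_i·n_i / q:
  layer 1 (clay): t_1 = 8.43 × 0.06 / 4.437e-07 = 1.140e+06 d
  layer 2 (coarse sand): t_2 = 7.51 × 0.29 / 4.437e-07 = 4.909e+06 d
  layer 3 (medium sand): t_3 = 3.38 × 0.22 / 4.437e-07 = 1.676e+06 d
Total t = Σ t_i = 7.725e+06 days = 21150 years.

21200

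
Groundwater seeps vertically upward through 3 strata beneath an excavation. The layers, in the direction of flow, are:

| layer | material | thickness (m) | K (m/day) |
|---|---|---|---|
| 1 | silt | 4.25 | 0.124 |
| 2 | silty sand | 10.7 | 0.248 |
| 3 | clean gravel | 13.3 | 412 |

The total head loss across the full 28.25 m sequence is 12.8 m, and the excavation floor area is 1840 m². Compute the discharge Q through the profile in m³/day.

304

Flow is perpendicular to layering, so the layers act in series and the equivalent K is the thickness-weighted harmonic mean.
Total thickness L = 4.25 + 10.7 + 13.3 = 28.25 m.
Σ(b_i/K_i) = 4.25/0.124 + 10.7/0.248 + 13.3/412 = 77.45 d.
K_eq = L / Σ(b_i/K_i) = 28.25 / 77.45 = 0.3647 m/day.
Q = K_eq · A · (Δh/L) = 0.3647 × 1840 × (12.8/28.25) = 304.1 m³/day.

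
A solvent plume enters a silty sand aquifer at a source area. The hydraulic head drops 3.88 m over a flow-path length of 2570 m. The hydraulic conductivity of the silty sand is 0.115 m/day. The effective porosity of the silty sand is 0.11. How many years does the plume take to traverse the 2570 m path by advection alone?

Hydraulic gradient i = Δh / L = 3.88 / 2570 = 0.001510.
Darcy flux q = K · i = 0.1150 × 0.001510 = 0.0001736 m/day.
Seepage velocity v = q / n_e = 0.0001736 / 0.11 = 0.001578 m/day.
Travel time t = L / v = 2570 / 0.001578 = 1.628e+06 days = 4458 years.

4460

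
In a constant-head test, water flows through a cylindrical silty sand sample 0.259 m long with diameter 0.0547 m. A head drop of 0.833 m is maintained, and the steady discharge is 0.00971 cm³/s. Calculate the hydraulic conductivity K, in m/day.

0.111

Cross-sectional area A = π·(d/2)² = π × (0.0547/2)² = 0.002350 m².
Convert discharge: 0.00971 cm³/s = 9.710e-09 m³/s.
Darcy's law rearranged: K = Q·L / (A·Δh) = 9.710e-09 × 0.259 / (0.002350 × 0.833) = 1.285e-06 m/s = 0.1110 m/day.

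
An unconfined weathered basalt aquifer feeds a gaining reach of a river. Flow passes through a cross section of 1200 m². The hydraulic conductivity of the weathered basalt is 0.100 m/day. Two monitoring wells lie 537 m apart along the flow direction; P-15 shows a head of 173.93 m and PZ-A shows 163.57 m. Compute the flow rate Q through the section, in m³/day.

2.32

Hydraulic gradient i = (173.93 − 163.57) / 537 = 10.36 / 537 = 0.01929.
Darcy's law: Q = K · A · i = 0.1000 × 1200 × 0.01929 = 2.315 m³/day.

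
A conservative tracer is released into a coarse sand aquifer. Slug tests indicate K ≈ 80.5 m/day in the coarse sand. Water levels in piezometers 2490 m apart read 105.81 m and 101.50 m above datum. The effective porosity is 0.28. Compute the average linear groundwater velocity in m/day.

0.498

Hydraulic gradient i = (105.81 − 101.50) / 2490 = 4.31 / 2490 = 0.001731.
Darcy flux q = K · i = 80.50 × 0.001731 = 0.1393 m/day.
Seepage velocity v = q / n_e = 0.1393 / 0.28 = 0.4976 m/day.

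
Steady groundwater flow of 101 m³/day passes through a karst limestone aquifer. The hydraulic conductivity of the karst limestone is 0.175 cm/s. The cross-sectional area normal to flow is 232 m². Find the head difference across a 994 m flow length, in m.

2.86

Convert K: 0.175 cm/s × 864 = 151.2 m/day.
From Q = K·A·i, i = Q / (K·A) = 101 / (151.2 × 232.0) = 0.002879.
Head loss Δh = i · L = 0.002879 × 994 = 2.862 m.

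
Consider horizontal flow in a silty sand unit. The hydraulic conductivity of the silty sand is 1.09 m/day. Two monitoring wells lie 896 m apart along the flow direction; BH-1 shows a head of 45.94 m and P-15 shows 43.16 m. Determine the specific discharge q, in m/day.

Hydraulic gradient i = (45.94 − 43.16) / 896 = 2.78 / 896 = 0.003103.
Specific discharge q = K · i = 1.090 × 0.003103 = 0.003382 m/day.

0.00338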